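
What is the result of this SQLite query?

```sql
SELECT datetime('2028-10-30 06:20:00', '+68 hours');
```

2028-11-02 02:20:00

+68 hours from 2028-10-30 06:20:00 is 2028-11-02 02:20:00 (crosses midnight).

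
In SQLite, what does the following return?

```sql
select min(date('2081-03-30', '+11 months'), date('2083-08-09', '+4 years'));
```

date('2081-03-30', '+11 months') → 2082-03-02.
date('2083-08-09', '+4 years') → 2087-08-09.
Earlier of the two is 2082-03-02.

2082-03-02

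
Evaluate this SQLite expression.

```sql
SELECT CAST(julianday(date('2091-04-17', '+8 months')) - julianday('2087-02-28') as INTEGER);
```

1753

Adding +8 months to 2091-04-17 gives 2091-12-17.
0 days remain in February 2087 after the 28th (28 − 28).
Full months from March 2087 through November 2091 contribute their day counts.
Then 17 days into December 2091.
Total: 0 + 31 + 30 + 31 + 30 + 31 + 31 + 30 + 31 + 30 + 31 + 31 + 29 + 31 + 30 + 31 + 30 + 31 + 31 + 30 + 31 + 30 + 31 + 31 + 28 + 31 + 30 + 31 + 30 + 31 + 31 + 30 + 31 + 30 + 31 + 31 + 28 + 31 + 30 + 31 + 30 + 31 + 31 + 30 + 31 + 30 + 31 + 31 + 28 + 31 + 30 + 31 + 30 + 31 + 31 + 30 + 31 + 30 + 17 = 1753.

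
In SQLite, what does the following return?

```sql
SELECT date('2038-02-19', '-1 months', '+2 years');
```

Adding -1 month to 2038-02-19 gives 2038-01-19.
Adding +2 years to 2038-01-19 gives 2040-01-19.

2040-01-19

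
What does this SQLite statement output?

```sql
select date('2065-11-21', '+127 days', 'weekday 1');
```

Applying '+127 days' to 2065-11-21: counting 127 days forward gives 2066-03-28.
`weekday 1` advances to the next Monday; 2066-03-28 is a Sunday, so it moves forward to 2066-03-29.

2066-03-29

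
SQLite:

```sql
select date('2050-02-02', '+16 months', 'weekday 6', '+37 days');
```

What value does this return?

Adding +16 months to 2050-02-02 gives 2051-06-02.
`weekday 6` advances to the next Saturday; 2051-06-02 is a Friday, so it moves forward to 2051-06-03.
June 2051 has 30 days; 27 remain after the 3rd, so 28 days reach 2051-07-01.
Advancing 9 more days within July lands on 2051-07-10.

2051-07-10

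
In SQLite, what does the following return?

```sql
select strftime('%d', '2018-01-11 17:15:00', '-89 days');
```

First apply '-89 days': 2018-01-11 17:15:00 → 2017-10-14 17:15:00.
`%d` extracts the 2-digit day of month: 14.

14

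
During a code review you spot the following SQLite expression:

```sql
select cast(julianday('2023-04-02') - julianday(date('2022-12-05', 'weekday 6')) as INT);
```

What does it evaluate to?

`weekday 6` advances to the next Saturday; 2022-12-05 is a Monday, so it moves forward to 2022-12-10.
21 days remain in December 2022 after the 10th (31 − 10).
January 2023: 31 days.
February 2023: 28 days.
March 2023: 31 days.
Then 2 days into April 2023.
Total: 21 + 31 + 28 + 31 + 2 = 113.

113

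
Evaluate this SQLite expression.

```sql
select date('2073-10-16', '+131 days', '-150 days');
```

Applying '+131 days' to 2073-10-16: counting 131 days forward gives 2074-02-24.
Applying '-150 days' to 2074-02-24: counting 150 days back gives 2073-09-27.

2073-09-27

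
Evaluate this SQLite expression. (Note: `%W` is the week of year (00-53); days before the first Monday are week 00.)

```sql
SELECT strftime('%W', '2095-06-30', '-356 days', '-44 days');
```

21

First apply '-356 days', '-44 days': 2095-06-30 → 2094-05-26.
2094-05-26 is a Wednesday. SQLite's %W counts Mondays since the year started; the result is 21.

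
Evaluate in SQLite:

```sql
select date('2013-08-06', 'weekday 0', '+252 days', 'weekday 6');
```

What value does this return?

2014-04-26

`weekday 0` advances to the next Sunday; 2013-08-06 is a Tuesday, so it moves forward to 2013-08-11.
Applying '+252 days' to 2013-08-11: counting 252 days forward gives 2014-04-20.
`weekday 6` advances to the next Saturday; 2014-04-20 is a Sunday, so it moves forward to 2014-04-26.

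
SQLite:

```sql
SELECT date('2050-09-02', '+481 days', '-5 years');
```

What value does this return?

2046-12-27

Applying '+481 days' to 2050-09-02: counting 481 days forward gives 2051-12-27.
Adding -5 years to 2051-12-27 gives 2046-12-27.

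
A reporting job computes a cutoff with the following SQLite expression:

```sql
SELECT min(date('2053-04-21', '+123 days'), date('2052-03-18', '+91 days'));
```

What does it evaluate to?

date('2053-04-21', '+123 days') → 2053-08-22.
date('2052-03-18', '+91 days') → 2052-06-17.
Earlier of the two is 2052-06-17.

2052-06-17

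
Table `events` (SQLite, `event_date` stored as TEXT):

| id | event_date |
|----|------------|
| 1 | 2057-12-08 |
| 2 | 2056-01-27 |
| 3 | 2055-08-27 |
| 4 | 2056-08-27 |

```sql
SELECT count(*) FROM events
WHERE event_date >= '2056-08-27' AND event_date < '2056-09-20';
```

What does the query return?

Rows in [2056-08-27, 2056-09-20): 2056-08-27 → 1 row.

1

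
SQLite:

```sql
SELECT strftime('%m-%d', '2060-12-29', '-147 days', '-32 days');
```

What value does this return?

07-03

First apply '-147 days', '-32 days': 2060-12-29 → 2060-07-03.
`%m-%d` extracts the month-day: 07-03.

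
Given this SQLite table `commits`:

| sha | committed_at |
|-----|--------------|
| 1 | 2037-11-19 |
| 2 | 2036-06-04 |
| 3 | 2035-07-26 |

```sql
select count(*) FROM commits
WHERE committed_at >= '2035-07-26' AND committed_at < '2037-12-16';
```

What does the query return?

3

Rows in [2035-07-26, 2037-12-16): 2037-11-19, 2036-06-04, 2035-07-26 → 3 rows.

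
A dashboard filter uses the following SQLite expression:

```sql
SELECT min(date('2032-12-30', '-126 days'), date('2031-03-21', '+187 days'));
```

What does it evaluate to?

date('2032-12-30', '-126 days') → 2032-08-26.
date('2031-03-21', '+187 days') → 2031-09-24.
Earlier of the two is 2031-09-24.

2031-09-24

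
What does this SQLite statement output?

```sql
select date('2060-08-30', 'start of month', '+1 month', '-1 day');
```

2060-08-31

`start of month` rewinds 2060-08-30 to 2060-08-01.
Adding +1 month to 2060-08-01 gives 2060-09-01.
Going back 1 day from 2060-09-01 reaches 2060-08-31 (last day of August, 31 days).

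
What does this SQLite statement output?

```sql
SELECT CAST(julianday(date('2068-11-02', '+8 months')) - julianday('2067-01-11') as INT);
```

Adding +8 months to 2068-11-02 gives 2069-07-02.
20 days remain in January 2067 after the 11th (31 − 11).
Full months from February 2067 through June 2069 contribute their day counts.
Then 2 days into July 2069.
Total: 20 + 28 + 31 + 30 + 31 + 30 + 31 + 31 + 30 + 31 + 30 + 31 + 31 + 29 + 31 + 30 + 31 + 30 + 31 + 31 + 30 + 31 + 30 + 31 + 31 + 28 + 31 + 30 + 31 + 30 + 2 = 903.

903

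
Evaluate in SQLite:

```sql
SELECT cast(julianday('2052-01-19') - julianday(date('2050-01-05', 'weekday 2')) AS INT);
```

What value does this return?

738

`weekday 2` advances to the next Tuesday; 2050-01-05 is a Wednesday, so it moves forward to 2050-01-11.
20 days remain in January 2050 after the 11th (31 − 11).
Full months from February 2050 through December 2051 contribute their day counts.
Then 19 days into January 2052.
Total: 20 + 28 + 31 + 30 + 31 + 30 + 31 + 31 + 30 + 31 + 30 + 31 + 31 + 28 + 31 + 30 + 31 + 30 + 31 + 31 + 30 + 31 + 30 + 31 + 19 = 738.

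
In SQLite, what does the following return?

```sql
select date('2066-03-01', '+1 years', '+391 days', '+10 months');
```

2069-01-26

Adding +1 year to 2066-03-01 gives 2067-03-01.
Applying '+391 days' to 2067-03-01: counting 391 days forward gives 2068-03-26.
Adding +10 months to 2068-03-26 gives 2069-01-26.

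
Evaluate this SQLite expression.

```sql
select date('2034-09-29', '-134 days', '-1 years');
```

2033-05-18

Applying '-134 days' to 2034-09-29: counting 134 days back gives 2034-05-18.
Adding -1 year to 2034-05-18 gives 2033-05-18.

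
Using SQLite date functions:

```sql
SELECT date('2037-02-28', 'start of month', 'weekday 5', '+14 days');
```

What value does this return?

`start of month` rewinds 2037-02-28 to 2037-02-01.
`weekday 5` advances to the next Friday; 2037-02-01 is a Sunday, so it moves forward to 2037-02-06.
Advancing 14 more days within February lands on 2037-02-20.

2037-02-20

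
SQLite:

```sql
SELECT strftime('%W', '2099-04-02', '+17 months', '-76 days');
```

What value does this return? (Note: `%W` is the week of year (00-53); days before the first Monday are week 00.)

First apply '+17 months', '-76 days': 2099-04-02 → 2100-06-18.
2100-06-18 is a Friday. SQLite's %W counts Mondays since the year started; the result is 24.

24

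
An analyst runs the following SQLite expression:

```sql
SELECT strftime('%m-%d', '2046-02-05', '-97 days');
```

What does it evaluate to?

First apply '-97 days': 2046-02-05 → 2045-10-31.
`%m-%d` extracts the month-day: 10-31.

10-31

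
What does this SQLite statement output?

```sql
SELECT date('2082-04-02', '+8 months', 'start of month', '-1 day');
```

Adding +8 months to 2082-04-02 gives 2082-12-02.
`start of month` rewinds 2082-12-02 to 2082-12-01.
Going back 1 day from 2082-12-01 reaches 2082-11-30 (last day of November, 30 days).

2082-11-30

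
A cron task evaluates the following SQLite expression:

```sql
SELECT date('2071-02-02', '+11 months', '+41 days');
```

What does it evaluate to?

Adding +11 months to 2071-02-02 gives 2072-01-02.
Applying '+41 days' to 2072-01-02: counting 41 days forward gives 2072-02-12.

2072-02-12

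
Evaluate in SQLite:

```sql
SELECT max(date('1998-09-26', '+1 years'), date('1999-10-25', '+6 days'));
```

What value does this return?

1999-10-31

date('1998-09-26', '+1 years') → 1999-09-26.
date('1999-10-25', '+6 days') → 1999-10-31.
Later of the two is 1999-10-31.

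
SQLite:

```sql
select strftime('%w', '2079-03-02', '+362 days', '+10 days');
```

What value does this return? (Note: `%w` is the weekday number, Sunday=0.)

First apply '+362 days', '+10 days': 2079-03-02 → 2080-03-08.
2080-03-08 is a Friday; with Sunday=0 that is 5.

5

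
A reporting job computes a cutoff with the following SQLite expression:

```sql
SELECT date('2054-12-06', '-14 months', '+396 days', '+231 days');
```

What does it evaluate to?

Adding -14 months to 2054-12-06 gives 2053-10-06.
Applying '+396 days' to 2053-10-06: counting 396 days forward gives 2054-11-06.
Applying '+231 days' to 2054-11-06: counting 231 days forward gives 2055-06-25.

2055-06-25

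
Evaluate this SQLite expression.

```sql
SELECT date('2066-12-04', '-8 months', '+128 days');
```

Adding -8 months to 2066-12-04 gives 2066-04-04.
Applying '+128 days' to 2066-04-04: counting 128 days forward gives 2066-08-10.

2066-08-10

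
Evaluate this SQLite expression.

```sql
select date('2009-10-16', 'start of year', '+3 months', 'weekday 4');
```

2009-04-02

`start of year` rewinds 2009-10-16 to 2009-01-01.
Adding +3 months to 2009-01-01 gives 2009-04-01.
`weekday 4` advances to the next Thursday; 2009-04-01 is a Wednesday, so it moves forward to 2009-04-02.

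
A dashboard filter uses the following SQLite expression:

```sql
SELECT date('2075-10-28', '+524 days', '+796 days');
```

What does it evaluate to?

2079-06-09

Applying '+524 days' to 2075-10-28: counting 524 days forward gives 2077-04-04.
Applying '+796 days' to 2077-04-04: counting 796 days forward gives 2079-06-09.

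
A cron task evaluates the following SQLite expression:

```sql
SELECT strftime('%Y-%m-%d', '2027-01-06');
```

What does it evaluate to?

`%Y-%m-%d` extracts the ISO date: 2027-01-06.

2027-01-06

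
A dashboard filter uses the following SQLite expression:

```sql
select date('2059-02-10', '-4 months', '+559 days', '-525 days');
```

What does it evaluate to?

Adding -4 months to 2059-02-10 gives 2058-10-10.
Applying '+559 days' to 2058-10-10: counting 559 days forward gives 2060-04-21.
Applying '-525 days' to 2060-04-21: counting 525 days back gives 2058-11-13.

2058-11-13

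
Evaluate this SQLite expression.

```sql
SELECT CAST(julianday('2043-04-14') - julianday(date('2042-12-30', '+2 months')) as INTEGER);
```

43

Adding +2 months to 2042-12-30 targets 2043-02-30. February 2043 has only 28 days, so SQLite normalizes the 2-day overflow forward to 2043-03-02.
29 days remain in March 2043 after the 2nd (31 − 2).
Then 14 days into April 2043.
Total: 29 + 14 = 43.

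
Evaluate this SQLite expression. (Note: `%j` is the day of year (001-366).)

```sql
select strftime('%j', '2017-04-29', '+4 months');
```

241

First apply '+4 months': 2017-04-29 → 2017-08-29.
Day-of-year for 2017-08-29: days since 2017-01-01 inclusive = 241, zero-padded to 241.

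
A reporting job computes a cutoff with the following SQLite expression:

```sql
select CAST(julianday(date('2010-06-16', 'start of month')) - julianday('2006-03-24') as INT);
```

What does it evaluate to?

`start of month` rewinds 2010-06-16 to 2010-06-01.
7 days remain in March 2006 after the 24th (31 − 24).
Full months from April 2006 through May 2010 contribute their day counts.
Then 1 day into June 2010.
Total: 7 + 30 + 31 + 30 + 31 + 31 + 30 + 31 + 30 + 31 + 31 + 28 + 31 + 30 + 31 + 30 + 31 + 31 + 30 + 31 + 30 + 31 + 31 + 29 + 31 + 30 + 31 + 30 + 31 + 31 + 30 + 31 + 30 + 31 + 31 + 28 + 31 + 30 + 31 + 30 + 31 + 31 + 30 + 31 + 30 + 31 + 31 + 28 + 31 + 30 + 31 + 1 = 1530.

1530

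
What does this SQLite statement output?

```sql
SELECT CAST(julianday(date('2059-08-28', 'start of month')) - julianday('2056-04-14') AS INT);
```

1204

`start of month` rewinds 2059-08-28 to 2059-08-01.
16 days remain in April 2056 after the 14th (30 − 14).
Full months from May 2056 through July 2059 contribute their day counts.
Then 1 day into August 2059.
Total: 16 + 31 + 30 + 31 + 31 + 30 + 31 + 30 + 31 + 31 + 28 + 31 + 30 + 31 + 30 + 31 + 31 + 30 + 31 + 30 + 31 + 31 + 28 + 31 + 30 + 31 + 30 + 31 + 31 + 30 + 31 + 30 + 31 + 31 + 28 + 31 + 30 + 31 + 30 + 31 + 1 = 1204.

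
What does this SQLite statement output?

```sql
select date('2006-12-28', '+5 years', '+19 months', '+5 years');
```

2018-07-28

Adding +5 years to 2006-12-28 gives 2011-12-28.
Adding +19 months to 2011-12-28 gives 2013-07-28.
Adding +5 years to 2013-07-28 gives 2018-07-28.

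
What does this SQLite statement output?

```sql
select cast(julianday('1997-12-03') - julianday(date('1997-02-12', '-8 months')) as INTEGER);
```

539

Adding -8 months to 1997-02-12 gives 1996-06-12.
18 days remain in June 1996 after the 12th (30 − 12).
Full months from July 1996 through November 1997 contribute their day counts.
Then 3 days into December 1997.
Total: 18 + 31 + 31 + 30 + 31 + 30 + 31 + 31 + 28 + 31 + 30 + 31 + 30 + 31 + 31 + 30 + 31 + 30 + 3 = 539.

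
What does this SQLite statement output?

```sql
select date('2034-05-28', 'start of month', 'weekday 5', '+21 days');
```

2034-05-26

`start of month` rewinds 2034-05-28 to 2034-05-01.
`weekday 5` advances to the next Friday; 2034-05-01 is a Monday, so it moves forward to 2034-05-05.
Advancing 21 more days within May lands on 2034-05-26.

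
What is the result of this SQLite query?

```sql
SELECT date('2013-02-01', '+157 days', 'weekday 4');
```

Applying '+157 days' to 2013-02-01: counting 157 days forward gives 2013-07-08.
`weekday 4` advances to the next Thursday; 2013-07-08 is a Monday, so it moves forward to 2013-07-11.

2013-07-11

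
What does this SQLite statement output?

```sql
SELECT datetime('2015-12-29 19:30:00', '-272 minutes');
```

2015-12-29 14:58:00

272 minutes = 4h 32m; -272 minutes from 2015-12-29 19:30:00 is 2015-12-29 14:58:00.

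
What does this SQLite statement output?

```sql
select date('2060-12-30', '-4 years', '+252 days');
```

2057-09-08

Adding -4 years to 2060-12-30 gives 2056-12-30.
Applying '+252 days' to 2056-12-30: counting 252 days forward gives 2057-09-08.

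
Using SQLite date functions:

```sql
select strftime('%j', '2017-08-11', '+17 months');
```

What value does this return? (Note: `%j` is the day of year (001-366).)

First apply '+17 months': 2017-08-11 → 2019-01-11.
Day-of-year for 2019-01-11: days since 2019-01-01 inclusive = 11, zero-padded to 011.

011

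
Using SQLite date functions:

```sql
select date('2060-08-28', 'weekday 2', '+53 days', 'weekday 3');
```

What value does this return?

2060-10-27

`weekday 2` advances to the next Tuesday; 2060-08-28 is a Saturday, so it moves forward to 2060-08-31.
Applying '+53 days' to 2060-08-31: counting 53 days forward gives 2060-10-23.
`weekday 3` advances to the next Wednesday; 2060-10-23 is a Saturday, so it moves forward to 2060-10-27.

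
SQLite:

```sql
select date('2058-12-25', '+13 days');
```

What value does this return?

2059-01-07

December 2058 has 31 days; 6 remain after the 25th, so 7 days reach 2059-01-01.
Advancing 6 more days within January lands on 2059-01-07.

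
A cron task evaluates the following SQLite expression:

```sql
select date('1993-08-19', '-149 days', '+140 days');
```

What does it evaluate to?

1993-08-10

Applying '-149 days' to 1993-08-19: counting 149 days back gives 1993-03-23.
Applying '+140 days' to 1993-03-23: counting 140 days forward gives 1993-08-10.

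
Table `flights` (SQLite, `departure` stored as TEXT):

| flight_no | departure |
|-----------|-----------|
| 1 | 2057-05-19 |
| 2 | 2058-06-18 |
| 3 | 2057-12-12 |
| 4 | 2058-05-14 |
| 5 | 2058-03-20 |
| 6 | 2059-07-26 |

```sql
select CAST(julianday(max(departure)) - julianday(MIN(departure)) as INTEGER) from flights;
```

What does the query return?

798

MIN = 2057-05-19, MAX = 2059-07-26.
12 days remain in May 2057 after the 19th (31 − 19).
Full months from June 2057 through June 2059 contribute their day counts.
Then 26 days into July 2059.
Total: 12 + 30 + 31 + 31 + 30 + 31 + 30 + 31 + 31 + 28 + 31 + 30 + 31 + 30 + 31 + 31 + 30 + 31 + 30 + 31 + 31 + 28 + 31 + 30 + 31 + 30 + 26 = 798.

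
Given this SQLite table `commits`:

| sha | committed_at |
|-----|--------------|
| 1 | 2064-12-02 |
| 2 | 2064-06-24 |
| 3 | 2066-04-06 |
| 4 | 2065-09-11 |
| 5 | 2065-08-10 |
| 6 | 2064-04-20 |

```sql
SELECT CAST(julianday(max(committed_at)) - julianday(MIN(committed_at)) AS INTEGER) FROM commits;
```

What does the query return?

MIN = 2064-04-20, MAX = 2066-04-06.
10 days remain in April 2064 after the 20th (30 − 20).
Full months from May 2064 through March 2066 contribute their day counts.
Then 6 days into April 2066.
Total: 10 + 31 + 30 + 31 + 31 + 30 + 31 + 30 + 31 + 31 + 28 + 31 + 30 + 31 + 30 + 31 + 31 + 30 + 31 + 30 + 31 + 31 + 28 + 31 + 6 = 716.

716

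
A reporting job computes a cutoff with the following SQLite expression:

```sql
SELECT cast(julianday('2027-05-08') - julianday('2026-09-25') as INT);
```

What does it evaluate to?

225

5 days remain in September 2026 after the 25th (30 − 25).
Full months from October 2026 through April 2027 contribute their day counts.
Then 8 days into May 2027.
Total: 5 + 31 + 30 + 31 + 31 + 28 + 31 + 30 + 8 = 225.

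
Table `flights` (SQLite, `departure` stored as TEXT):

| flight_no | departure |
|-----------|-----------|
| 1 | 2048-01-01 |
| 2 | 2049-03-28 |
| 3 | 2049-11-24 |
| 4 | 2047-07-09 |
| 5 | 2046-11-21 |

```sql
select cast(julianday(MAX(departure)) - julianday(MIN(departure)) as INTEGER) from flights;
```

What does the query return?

1099

MIN = 2046-11-21, MAX = 2049-11-24.
9 days remain in November 2046 after the 21st (30 − 21).
Full months from December 2046 through October 2049 contribute their day counts.
Then 24 days into November 2049.
Total: 9 + 31 + 31 + 28 + 31 + 30 + 31 + 30 + 31 + 31 + 30 + 31 + 30 + 31 + 31 + 29 + 31 + 30 + 31 + 30 + 31 + 31 + 30 + 31 + 30 + 31 + 31 + 28 + 31 + 30 + 31 + 30 + 31 + 31 + 30 + 31 + 24 = 1099.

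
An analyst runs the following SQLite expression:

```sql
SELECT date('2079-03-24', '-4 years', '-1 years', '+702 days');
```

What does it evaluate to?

Adding -4 years to 2079-03-24 gives 2075-03-24.
Adding -1 year to 2075-03-24 gives 2074-03-24.
Applying '+702 days' to 2074-03-24: counting 702 days forward gives 2076-02-24.

2076-02-24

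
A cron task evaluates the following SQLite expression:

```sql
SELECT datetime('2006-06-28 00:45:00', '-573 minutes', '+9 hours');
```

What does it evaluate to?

573 minutes = 9h 33m; -573 minutes from 2006-06-28 00:45:00 is 2006-06-27 15:12:00 (crosses midnight).
+9 hours from 2006-06-27 15:12:00 is 2006-06-28 00:12:00 (crosses midnight).

2006-06-28 00:12:00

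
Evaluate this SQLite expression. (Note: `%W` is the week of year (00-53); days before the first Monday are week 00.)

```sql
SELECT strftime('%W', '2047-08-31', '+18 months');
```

09

First apply '+18 months': 2047-08-31 → 2049-03-03.
2049-03-03 is a Wednesday. SQLite's %W counts Mondays since the year started; the result is 09.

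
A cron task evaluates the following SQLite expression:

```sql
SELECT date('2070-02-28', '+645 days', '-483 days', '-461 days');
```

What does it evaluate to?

2069-05-05

Applying '+645 days' to 2070-02-28: counting 645 days forward gives 2071-12-05.
Applying '-483 days' to 2071-12-05: counting 483 days back gives 2070-08-09.
Applying '-461 days' to 2070-08-09: counting 461 days back gives 2069-05-05.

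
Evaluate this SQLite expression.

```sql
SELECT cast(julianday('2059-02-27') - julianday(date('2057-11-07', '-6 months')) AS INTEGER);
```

Adding -6 months to 2057-11-07 gives 2057-05-07.
24 days remain in May 2057 after the 7th (31 − 7).
Full months from June 2057 through January 2059 contribute their day counts.
Then 27 days into February 2059.
Total: 24 + 30 + 31 + 31 + 30 + 31 + 30 + 31 + 31 + 28 + 31 + 30 + 31 + 30 + 31 + 31 + 30 + 31 + 30 + 31 + 31 + 27 = 661.

661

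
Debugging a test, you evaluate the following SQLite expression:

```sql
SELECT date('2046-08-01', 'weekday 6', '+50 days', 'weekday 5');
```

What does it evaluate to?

`weekday 6` advances to the next Saturday; 2046-08-01 is a Wednesday, so it moves forward to 2046-08-04.
Applying '+50 days' to 2046-08-04: counting 50 days forward gives 2046-09-23.
`weekday 5` advances to the next Friday; 2046-09-23 is a Sunday, so it moves forward to 2046-09-28.

2046-09-28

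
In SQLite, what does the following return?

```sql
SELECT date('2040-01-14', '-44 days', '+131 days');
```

2040-04-10

Applying '-44 days' to 2040-01-14: counting 44 days back gives 2039-12-01.
Applying '+131 days' to 2039-12-01: counting 131 days forward gives 2040-04-10.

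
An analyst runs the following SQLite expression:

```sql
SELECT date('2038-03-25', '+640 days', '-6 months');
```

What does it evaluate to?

Applying '+640 days' to 2038-03-25: counting 640 days forward gives 2039-12-25.
Adding -6 months to 2039-12-25 gives 2039-06-25.

2039-06-25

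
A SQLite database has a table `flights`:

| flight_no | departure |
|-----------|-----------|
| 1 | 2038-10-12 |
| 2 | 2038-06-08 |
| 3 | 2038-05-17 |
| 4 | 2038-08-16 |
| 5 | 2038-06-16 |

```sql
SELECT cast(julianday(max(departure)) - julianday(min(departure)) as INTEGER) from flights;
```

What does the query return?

148

MIN = 2038-05-17, MAX = 2038-10-12.
14 days remain in May 2038 after the 17th (31 − 17).
June 2038: 30 days.
July 2038: 31 days.
August 2038: 31 days.
September 2038: 30 days.
Then 12 days into October 2038.
Total: 14 + 30 + 31 + 31 + 30 + 12 = 148.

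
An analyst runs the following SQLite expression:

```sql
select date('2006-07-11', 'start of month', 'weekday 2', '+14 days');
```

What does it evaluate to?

2006-07-18

`start of month` rewinds 2006-07-11 to 2006-07-01.
`weekday 2` advances to the next Tuesday; 2006-07-01 is a Saturday, so it moves forward to 2006-07-04.
Advancing 14 more days within July lands on 2006-07-18.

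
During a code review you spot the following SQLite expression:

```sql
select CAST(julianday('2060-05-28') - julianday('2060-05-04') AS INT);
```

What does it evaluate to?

Both dates are in May 2060: 28 − 4 = 24.

24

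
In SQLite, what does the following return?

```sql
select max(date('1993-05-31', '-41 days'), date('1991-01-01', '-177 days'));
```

1993-04-20

date('1993-05-31', '-41 days') → 1993-04-20.
date('1991-01-01', '-177 days') → 1990-07-08.
Later of the two is 1993-04-20.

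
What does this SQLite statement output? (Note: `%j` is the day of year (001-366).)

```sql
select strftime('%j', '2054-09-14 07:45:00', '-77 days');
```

180

First apply '-77 days': 2054-09-14 07:45:00 → 2054-06-29 07:45:00.
Day-of-year for 2054-06-29: days since 2054-01-01 inclusive = 180, zero-padded to 180.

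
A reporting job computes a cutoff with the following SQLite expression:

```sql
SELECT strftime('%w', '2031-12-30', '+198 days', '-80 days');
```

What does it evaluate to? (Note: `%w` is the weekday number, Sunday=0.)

First apply '+198 days', '-80 days': 2031-12-30 → 2032-04-26.
2032-04-26 is a Monday; with Sunday=0 that is 1.

1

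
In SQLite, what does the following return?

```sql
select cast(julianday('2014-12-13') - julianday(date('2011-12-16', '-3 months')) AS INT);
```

1184

Adding -3 months to 2011-12-16 gives 2011-09-16.
14 days remain in September 2011 after the 16th (30 − 16).
Full months from October 2011 through November 2014 contribute their day counts.
Then 13 days into December 2014.
Total: 14 + 31 + 30 + 31 + 31 + 29 + 31 + 30 + 31 + 30 + 31 + 31 + 30 + 31 + 30 + 31 + 31 + 28 + 31 + 30 + 31 + 30 + 31 + 31 + 30 + 31 + 30 + 31 + 31 + 28 + 31 + 30 + 31 + 30 + 31 + 31 + 30 + 31 + 30 + 13 = 1184.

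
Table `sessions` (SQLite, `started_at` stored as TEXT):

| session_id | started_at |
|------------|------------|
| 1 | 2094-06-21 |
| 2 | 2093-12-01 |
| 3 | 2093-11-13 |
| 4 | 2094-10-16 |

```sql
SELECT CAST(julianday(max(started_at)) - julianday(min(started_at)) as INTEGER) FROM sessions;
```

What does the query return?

MIN = 2093-11-13, MAX = 2094-10-16.
17 days remain in November 2093 after the 13th (30 − 13).
Full months from December 2093 through September 2094 contribute their day counts.
Then 16 days into October 2094.
Total: 17 + 31 + 31 + 28 + 31 + 30 + 31 + 30 + 31 + 31 + 30 + 16 = 337.

337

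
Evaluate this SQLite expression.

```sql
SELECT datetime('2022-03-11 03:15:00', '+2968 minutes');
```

2968 minutes = 49h 28m; +2968 minutes from 2022-03-11 03:15:00 is 2022-03-13 04:43:00 (crosses midnight).

2022-03-13 04:43:00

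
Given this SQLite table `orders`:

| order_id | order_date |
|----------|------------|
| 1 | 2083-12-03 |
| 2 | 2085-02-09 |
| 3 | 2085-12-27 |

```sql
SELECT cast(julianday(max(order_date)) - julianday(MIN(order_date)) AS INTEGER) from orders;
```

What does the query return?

755

MIN = 2083-12-03, MAX = 2085-12-27.
28 days remain in December 2083 after the 3rd (31 − 3).
Full months from January 2084 through November 2085 contribute their day counts.
Then 27 days into December 2085.
Total: 28 + 31 + 29 + 31 + 30 + 31 + 30 + 31 + 31 + 30 + 31 + 30 + 31 + 31 + 28 + 31 + 30 + 31 + 30 + 31 + 31 + 30 + 31 + 30 + 27 = 755.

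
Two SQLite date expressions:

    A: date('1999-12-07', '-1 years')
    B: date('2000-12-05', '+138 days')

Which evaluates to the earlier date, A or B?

A = 1998-12-07.
B = 2001-04-22.
A is earlier.

A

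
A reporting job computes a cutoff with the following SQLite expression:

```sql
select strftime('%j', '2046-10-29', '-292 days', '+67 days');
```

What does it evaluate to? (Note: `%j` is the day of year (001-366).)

077

First apply '-292 days', '+67 days': 2046-10-29 → 2046-03-18.
Day-of-year for 2046-03-18: days since 2046-01-01 inclusive = 77, zero-padded to 077.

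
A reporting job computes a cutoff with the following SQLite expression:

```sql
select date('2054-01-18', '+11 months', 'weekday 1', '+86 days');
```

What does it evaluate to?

Adding +11 months to 2054-01-18 gives 2054-12-18.
`weekday 1` advances to the next Monday; 2054-12-18 is a Friday, so it moves forward to 2054-12-21.
Applying '+86 days' to 2054-12-21: counting 86 days forward gives 2055-03-17.

2055-03-17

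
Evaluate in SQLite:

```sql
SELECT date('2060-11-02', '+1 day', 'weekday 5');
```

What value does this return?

2060-11-05

Advancing 1 more day within November lands on 2060-11-03.
`weekday 5` advances to the next Friday; 2060-11-03 is a Wednesday, so it moves forward to 2060-11-05.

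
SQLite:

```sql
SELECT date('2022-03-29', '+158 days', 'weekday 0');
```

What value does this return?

Applying '+158 days' to 2022-03-29: counting 158 days forward gives 2022-09-03.
`weekday 0` advances to the next Sunday; 2022-09-03 is a Saturday, so it moves forward to 2022-09-04.

2022-09-04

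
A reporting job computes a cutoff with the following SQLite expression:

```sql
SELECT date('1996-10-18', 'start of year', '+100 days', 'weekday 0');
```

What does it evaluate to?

`start of year` rewinds 1996-10-18 to 1996-01-01.
Applying '+100 days' to 1996-01-01: counting 100 days forward gives 1996-04-10.
`weekday 0` advances to the next Sunday; 1996-04-10 is a Wednesday, so it moves forward to 1996-04-14.

1996-04-14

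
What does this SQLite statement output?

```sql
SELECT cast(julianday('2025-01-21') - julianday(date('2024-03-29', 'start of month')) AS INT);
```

`start of month` rewinds 2024-03-29 to 2024-03-01.
30 days remain in March 2024 after the 1st (31 − 1).
Full months from April 2024 through December 2024 contribute their day counts.
Then 21 days into January 2025.
Total: 30 + 30 + 31 + 30 + 31 + 31 + 30 + 31 + 30 + 31 + 21 = 326.

326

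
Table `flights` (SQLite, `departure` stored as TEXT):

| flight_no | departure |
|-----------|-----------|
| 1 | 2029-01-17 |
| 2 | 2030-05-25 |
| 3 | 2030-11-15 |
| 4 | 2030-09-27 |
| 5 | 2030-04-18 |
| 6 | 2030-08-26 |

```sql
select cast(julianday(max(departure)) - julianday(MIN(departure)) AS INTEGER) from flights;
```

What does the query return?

667

MIN = 2029-01-17, MAX = 2030-11-15.
14 days remain in January 2029 after the 17th (31 − 17).
Full months from February 2029 through October 2030 contribute their day counts.
Then 15 days into November 2030.
Total: 14 + 28 + 31 + 30 + 31 + 30 + 31 + 31 + 30 + 31 + 30 + 31 + 31 + 28 + 31 + 30 + 31 + 30 + 31 + 31 + 30 + 31 + 15 = 667.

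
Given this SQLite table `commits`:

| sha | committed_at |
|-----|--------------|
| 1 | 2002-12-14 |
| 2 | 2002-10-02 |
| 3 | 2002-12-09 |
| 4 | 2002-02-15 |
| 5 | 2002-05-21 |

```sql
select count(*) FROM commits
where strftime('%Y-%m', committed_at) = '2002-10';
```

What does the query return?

1

Rows with year-month 2002-10: 2002-10-02 → 1.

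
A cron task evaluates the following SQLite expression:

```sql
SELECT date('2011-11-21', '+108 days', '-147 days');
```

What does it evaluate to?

Applying '+108 days' to 2011-11-21: counting 108 days forward gives 2012-03-08.
Applying '-147 days' to 2012-03-08: counting 147 days back gives 2011-10-13.

2011-10-13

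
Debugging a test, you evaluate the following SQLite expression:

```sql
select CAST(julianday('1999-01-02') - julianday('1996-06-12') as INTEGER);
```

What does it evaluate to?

18 days remain in June 1996 after the 12th (30 − 12).
Full months from July 1996 through December 1998 contribute their day counts.
Then 2 days into January 1999.
Total: 18 + 31 + 31 + 30 + 31 + 30 + 31 + 31 + 28 + 31 + 30 + 31 + 30 + 31 + 31 + 30 + 31 + 30 + 31 + 31 + 28 + 31 + 30 + 31 + 30 + 31 + 31 + 30 + 31 + 30 + 31 + 2 = 934.

934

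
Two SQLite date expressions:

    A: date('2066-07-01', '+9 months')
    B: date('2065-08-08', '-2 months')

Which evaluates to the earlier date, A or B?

B

A = 2067-04-01.
B = 2065-06-08.
B is earlier.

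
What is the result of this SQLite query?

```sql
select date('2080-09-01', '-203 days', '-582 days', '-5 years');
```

2073-07-09

Applying '-203 days' to 2080-09-01: counting 203 days back gives 2080-02-11.
Applying '-582 days' to 2080-02-11: counting 582 days back gives 2078-07-09.
Adding -5 years to 2078-07-09 gives 2073-07-09.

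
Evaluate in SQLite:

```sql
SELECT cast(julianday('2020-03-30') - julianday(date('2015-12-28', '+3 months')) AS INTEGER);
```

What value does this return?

1463

Adding +3 months to 2015-12-28 gives 2016-03-28.
3 days remain in March 2016 after the 28th (31 − 28).
Full months from April 2016 through February 2020 contribute their day counts.
Then 30 days into March 2020.
Total: 3 + 30 + 31 + 30 + 31 + 31 + 30 + 31 + 30 + 31 + 31 + 28 + 31 + 30 + 31 + 30 + 31 + 31 + 30 + 31 + 30 + 31 + 31 + 28 + 31 + 30 + 31 + 30 + 31 + 31 + 30 + 31 + 30 + 31 + 31 + 28 + 31 + 30 + 31 + 30 + 31 + 31 + 30 + 31 + 30 + 31 + 31 + 29 + 30 = 1463.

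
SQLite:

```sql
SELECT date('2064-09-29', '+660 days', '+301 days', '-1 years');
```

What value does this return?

2066-05-18

Applying '+660 days' to 2064-09-29: counting 660 days forward gives 2066-07-21.
Applying '+301 days' to 2066-07-21: counting 301 days forward gives 2067-05-18.
Adding -1 year to 2067-05-18 gives 2066-05-18.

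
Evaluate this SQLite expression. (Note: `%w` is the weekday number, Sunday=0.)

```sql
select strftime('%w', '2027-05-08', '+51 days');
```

1

First apply '+51 days': 2027-05-08 → 2027-06-28.
2027-06-28 is a Monday; with Sunday=0 that is 1.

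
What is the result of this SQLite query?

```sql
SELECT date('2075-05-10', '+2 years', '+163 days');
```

2077-10-20

Adding +2 years to 2075-05-10 gives 2077-05-10.
Applying '+163 days' to 2077-05-10: counting 163 days forward gives 2077-10-20.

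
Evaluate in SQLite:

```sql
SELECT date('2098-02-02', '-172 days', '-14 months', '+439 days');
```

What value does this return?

Applying '-172 days' to 2098-02-02: counting 172 days back gives 2097-08-14.
Adding -14 months to 2097-08-14 gives 2096-06-14.
Applying '+439 days' to 2096-06-14: counting 439 days forward gives 2097-08-27.

2097-08-27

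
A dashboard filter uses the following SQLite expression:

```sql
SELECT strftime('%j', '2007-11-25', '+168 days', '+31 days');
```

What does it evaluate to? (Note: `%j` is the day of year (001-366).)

First apply '+168 days', '+31 days': 2007-11-25 → 2008-06-11.
Day-of-year for 2008-06-11: days since 2008-01-01 inclusive = 163, zero-padded to 163.

163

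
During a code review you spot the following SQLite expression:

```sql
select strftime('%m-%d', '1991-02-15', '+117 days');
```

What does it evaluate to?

06-12

First apply '+117 days': 1991-02-15 → 1991-06-12.
`%m-%d` extracts the month-day: 06-12.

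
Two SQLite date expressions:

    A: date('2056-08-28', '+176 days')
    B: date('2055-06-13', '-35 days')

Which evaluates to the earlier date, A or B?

B

A = 2057-02-20.
B = 2055-05-09.
B is earlier.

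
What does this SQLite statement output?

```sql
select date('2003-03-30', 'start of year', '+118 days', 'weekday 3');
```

`start of year` rewinds 2003-03-30 to 2003-01-01.
Applying '+118 days' to 2003-01-01: counting 118 days forward gives 2003-04-29.
`weekday 3` advances to the next Wednesday; 2003-04-29 is a Tuesday, so it moves forward to 2003-04-30.

2003-04-30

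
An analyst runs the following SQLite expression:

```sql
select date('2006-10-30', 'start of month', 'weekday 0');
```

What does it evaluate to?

`start of month` rewinds 2006-10-30 to 2006-10-01.
`weekday 0` advances to the next Sunday; 2006-10-01 is already a Sunday, so it stays at 2006-10-01.

2006-10-01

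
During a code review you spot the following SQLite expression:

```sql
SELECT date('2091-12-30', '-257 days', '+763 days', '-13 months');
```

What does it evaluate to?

2092-04-19

Applying '-257 days' to 2091-12-30: counting 257 days back gives 2091-04-17.
Applying '+763 days' to 2091-04-17: counting 763 days forward gives 2093-05-19.
Adding -13 months to 2093-05-19 gives 2092-04-19.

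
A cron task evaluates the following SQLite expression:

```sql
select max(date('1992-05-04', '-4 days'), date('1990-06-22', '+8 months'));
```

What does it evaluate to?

date('1992-05-04', '-4 days') → 1992-04-30.
date('1990-06-22', '+8 months') → 1991-02-22.
Later of the two is 1992-04-30.

1992-04-30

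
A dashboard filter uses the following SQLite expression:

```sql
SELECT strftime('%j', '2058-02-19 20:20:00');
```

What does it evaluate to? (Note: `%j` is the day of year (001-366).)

050

Day-of-year for 2058-02-19: days since 2058-01-01 inclusive = 50, zero-padded to 050.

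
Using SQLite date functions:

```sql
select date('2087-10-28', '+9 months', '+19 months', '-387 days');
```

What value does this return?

2089-02-06

Adding +9 months to 2087-10-28 gives 2088-07-28.
Adding +19 months to 2088-07-28 gives 2090-02-28.
Applying '-387 days' to 2090-02-28: counting 387 days back gives 2089-02-06.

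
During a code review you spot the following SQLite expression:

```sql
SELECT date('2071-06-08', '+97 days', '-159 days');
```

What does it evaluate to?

Applying '+97 days' to 2071-06-08: counting 97 days forward gives 2071-09-13.
Applying '-159 days' to 2071-09-13: counting 159 days back gives 2071-04-07.

2071-04-07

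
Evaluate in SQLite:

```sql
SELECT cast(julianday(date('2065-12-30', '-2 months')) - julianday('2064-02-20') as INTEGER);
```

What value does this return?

618

Adding -2 months to 2065-12-30 gives 2065-10-30.
9 days remain in February 2064 after the 20th (29 − 20).
Full months from March 2064 through September 2065 contribute their day counts.
Then 30 days into October 2065.
Total: 9 + 31 + 30 + 31 + 30 + 31 + 31 + 30 + 31 + 30 + 31 + 31 + 28 + 31 + 30 + 31 + 30 + 31 + 31 + 30 + 30 = 618.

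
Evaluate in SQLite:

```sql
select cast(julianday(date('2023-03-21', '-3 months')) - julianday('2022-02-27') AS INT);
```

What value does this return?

Adding -3 months to 2023-03-21 gives 2022-12-21.
1 day remains in February 2022 after the 27th (28 − 27).
Full months from March 2022 through November 2022 contribute their day counts.
Then 21 days into December 2022.
Total: 1 + 31 + 30 + 31 + 30 + 31 + 31 + 30 + 31 + 30 + 21 = 297.

297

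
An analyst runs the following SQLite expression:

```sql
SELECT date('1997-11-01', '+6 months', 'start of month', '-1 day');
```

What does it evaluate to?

Adding +6 months to 1997-11-01 gives 1998-05-01.
`start of month` rewinds 1998-05-01 to 1998-05-01.
Going back 1 day from 1998-05-01 reaches 1998-04-30 (last day of April, 30 days).

1998-04-30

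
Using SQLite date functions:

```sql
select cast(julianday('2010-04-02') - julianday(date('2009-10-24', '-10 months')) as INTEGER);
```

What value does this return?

464

Adding -10 months to 2009-10-24 gives 2008-12-24.
7 days remain in December 2008 after the 24th (31 − 24).
Full months from January 2009 through March 2010 contribute their day counts.
Then 2 days into April 2010.
Total: 7 + 31 + 28 + 31 + 30 + 31 + 30 + 31 + 31 + 30 + 31 + 30 + 31 + 31 + 28 + 31 + 2 = 464.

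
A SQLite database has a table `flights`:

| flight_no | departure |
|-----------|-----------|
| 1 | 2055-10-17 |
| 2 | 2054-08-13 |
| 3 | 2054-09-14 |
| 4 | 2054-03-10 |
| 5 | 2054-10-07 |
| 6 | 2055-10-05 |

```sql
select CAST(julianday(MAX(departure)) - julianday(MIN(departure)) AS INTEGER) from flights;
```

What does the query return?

MIN = 2054-03-10, MAX = 2055-10-17.
21 days remain in March 2054 after the 10th (31 − 10).
Full months from April 2054 through September 2055 contribute their day counts.
Then 17 days into October 2055.
Total: 21 + 30 + 31 + 30 + 31 + 31 + 30 + 31 + 30 + 31 + 31 + 28 + 31 + 30 + 31 + 30 + 31 + 31 + 30 + 17 = 586.

586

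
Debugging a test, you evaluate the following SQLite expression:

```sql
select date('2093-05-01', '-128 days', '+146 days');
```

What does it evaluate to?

Applying '-128 days' to 2093-05-01: counting 128 days back gives 2092-12-24.
Applying '+146 days' to 2092-12-24: counting 146 days forward gives 2093-05-19.

2093-05-19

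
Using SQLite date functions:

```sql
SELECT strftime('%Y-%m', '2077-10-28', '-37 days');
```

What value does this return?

First apply '-37 days': 2077-10-28 → 2077-09-21.
`%Y-%m` extracts the year-month: 2077-09.

2077-09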